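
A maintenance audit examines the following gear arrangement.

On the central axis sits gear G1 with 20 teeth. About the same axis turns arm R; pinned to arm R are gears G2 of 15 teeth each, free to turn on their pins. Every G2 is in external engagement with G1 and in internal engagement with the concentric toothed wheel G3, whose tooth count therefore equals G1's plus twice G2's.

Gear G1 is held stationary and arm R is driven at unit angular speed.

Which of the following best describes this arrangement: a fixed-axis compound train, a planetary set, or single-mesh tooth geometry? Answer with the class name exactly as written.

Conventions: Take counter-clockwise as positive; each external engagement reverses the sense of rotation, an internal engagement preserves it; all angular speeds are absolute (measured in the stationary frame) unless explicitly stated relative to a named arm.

planetary set

planetary set (20T centre, 15T on arm, 50T internal) — Willis relation
classification: planetary set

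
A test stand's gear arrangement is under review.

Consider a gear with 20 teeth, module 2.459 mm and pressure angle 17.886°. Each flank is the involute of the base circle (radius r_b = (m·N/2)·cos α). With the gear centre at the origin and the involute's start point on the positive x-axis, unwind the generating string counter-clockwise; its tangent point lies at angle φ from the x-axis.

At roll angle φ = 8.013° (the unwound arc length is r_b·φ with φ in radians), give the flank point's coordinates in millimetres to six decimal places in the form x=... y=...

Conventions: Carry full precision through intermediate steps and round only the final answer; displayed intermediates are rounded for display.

class = single-mesh tooth geometry [base-circle involute, m = 2.459, 20T]
pitch radius r_p = m·N/2 = 2.459·20/2 = 24.590000
base radius r_b = r_p·cos α = 24.590000·cos 17.886° = 23.401552
roll angle φ = 8.013° = 0.13985323 rad
x = r_b·(cos φ + φ·sin φ) = 23.629289
y = r_b·(sin φ − φ·cos φ) = 0.021296

x=23.629289 y=0.021296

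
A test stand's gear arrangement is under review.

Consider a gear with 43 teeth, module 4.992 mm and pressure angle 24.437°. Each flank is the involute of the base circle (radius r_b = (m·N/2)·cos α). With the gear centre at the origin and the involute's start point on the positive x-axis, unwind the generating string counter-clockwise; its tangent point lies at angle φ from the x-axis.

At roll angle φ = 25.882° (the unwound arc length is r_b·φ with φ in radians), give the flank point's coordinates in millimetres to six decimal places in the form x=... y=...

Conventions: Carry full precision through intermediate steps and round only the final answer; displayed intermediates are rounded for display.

x=107.179861 y=2.941505

class = single-mesh tooth geometry [base-circle involute, m = 4.992, 43T]
pitch radius r_p = m·N/2 = 4.992·43/2 = 107.328000
base radius r_b = r_p·cos α = 107.328000·cos 24.437° = 97.713204
roll angle φ = 25.882° = 0.45172612 rad
x = r_b·(cos φ + φ·sin φ) = 107.179861
y = r_b·(sin φ − φ·cos φ) = 2.941505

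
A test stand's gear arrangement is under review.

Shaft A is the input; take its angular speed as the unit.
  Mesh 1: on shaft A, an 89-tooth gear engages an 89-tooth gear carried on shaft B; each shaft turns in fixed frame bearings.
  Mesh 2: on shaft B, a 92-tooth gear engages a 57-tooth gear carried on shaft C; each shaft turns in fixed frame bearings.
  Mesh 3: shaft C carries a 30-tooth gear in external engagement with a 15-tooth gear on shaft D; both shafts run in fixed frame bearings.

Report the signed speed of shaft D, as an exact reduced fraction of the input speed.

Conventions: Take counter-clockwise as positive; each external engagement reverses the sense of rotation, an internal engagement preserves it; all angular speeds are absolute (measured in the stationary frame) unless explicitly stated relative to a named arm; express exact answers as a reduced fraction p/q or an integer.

-184/57

3-mesh fixed-axis compound train (all bearings frame-fixed)
mesh 1 [89T→89T]: |ω|/ω_in = 1×89/89 = 1, sense flips to −
mesh 2 [92T→57T]: |ω|/ω_in = 1×92/57 = 92/57, sense flips to +
mesh 3 [30T→15T]: |ω|/ω_in = (92/57)×30/15 = 184/57, sense flips to −
signed output speed (× input speed) = -184/57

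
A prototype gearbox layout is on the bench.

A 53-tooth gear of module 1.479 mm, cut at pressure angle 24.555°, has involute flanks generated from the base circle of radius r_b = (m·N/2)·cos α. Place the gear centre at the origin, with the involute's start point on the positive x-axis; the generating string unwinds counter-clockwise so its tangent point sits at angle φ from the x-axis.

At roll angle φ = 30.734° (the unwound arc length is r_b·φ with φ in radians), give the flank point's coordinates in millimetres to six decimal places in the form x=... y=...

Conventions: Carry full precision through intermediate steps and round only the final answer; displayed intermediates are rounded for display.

x=40.414603 y=1.781832

single-mesh involute tooth geometry (53T wheel at module 1.479)
pitch radius r_p = m·N/2 = 1.479·53/2 = 39.193500
base radius r_b = r_p·cos α = 39.193500·cos 24.555° = 35.648949
roll angle φ = 30.734° = 0.53640949 rad
x = r_b·(cos φ + φ·sin φ) = 40.414603
y = r_b·(sin φ − φ·cos φ) = 1.781832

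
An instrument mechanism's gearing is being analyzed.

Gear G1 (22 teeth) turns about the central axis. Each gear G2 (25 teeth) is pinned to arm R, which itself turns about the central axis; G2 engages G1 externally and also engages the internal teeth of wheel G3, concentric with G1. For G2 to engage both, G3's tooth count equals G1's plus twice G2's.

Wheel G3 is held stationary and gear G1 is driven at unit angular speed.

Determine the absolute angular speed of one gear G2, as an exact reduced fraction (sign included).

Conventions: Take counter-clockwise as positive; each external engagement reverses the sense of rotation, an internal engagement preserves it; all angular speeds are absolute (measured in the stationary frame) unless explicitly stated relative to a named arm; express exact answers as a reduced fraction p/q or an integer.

class = planetary set [G3 = 22+2·25 = 72; Willis about the carrier]
ring teeth: 22 + 2·25 = 72
22(ω_sun−ω_arm) = −72(ω_ring−ω_arm),  ω_ring = 0, ω_sun = 1
22(1−ω_arm) = −72(0−ω_arm)  ⇒  94·ω_arm = 22  ⇒  ω_arm = 11/47
sun–planet mesh: 22·(1−11/47) = −25·(ω_p−ω_arm)  ⇒  ω_p−ω_arm = -792/1175
ω_p = 11/47 − 792/1175 = -11/25
exact speed ratio = -11/25

-11/25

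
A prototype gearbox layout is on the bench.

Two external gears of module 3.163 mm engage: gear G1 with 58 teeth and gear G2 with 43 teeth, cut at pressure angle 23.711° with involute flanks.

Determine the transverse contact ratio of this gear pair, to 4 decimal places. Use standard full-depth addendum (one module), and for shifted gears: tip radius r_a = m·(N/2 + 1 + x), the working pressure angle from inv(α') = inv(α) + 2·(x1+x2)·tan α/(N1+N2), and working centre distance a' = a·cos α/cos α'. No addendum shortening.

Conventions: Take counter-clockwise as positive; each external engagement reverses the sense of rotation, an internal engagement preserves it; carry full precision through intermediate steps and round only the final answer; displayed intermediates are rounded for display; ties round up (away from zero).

recognized (one external pair, fixed centres): single-mesh tooth geometry, m = 3.163, N1 = 58, N2 = 43
base radii: r_b1 = 83.983903, r_b2 = 62.263928
tip radii: r_a1 = 94.890000, r_a2 = 71.167500
no profile shift: α' = α, a' = a
action lengths: √(r_a1²−r_b1²) = 44.168045, √(r_a2²−r_b2²) = 34.467613
base pitch p_b = π·m·cos α = 9.098042
CR = (44.168045 + 34.467613 − 159.731500·sin 23.71100°)/9.098042 = 1.583182
contact ratio ≈ 1.5832

1.5832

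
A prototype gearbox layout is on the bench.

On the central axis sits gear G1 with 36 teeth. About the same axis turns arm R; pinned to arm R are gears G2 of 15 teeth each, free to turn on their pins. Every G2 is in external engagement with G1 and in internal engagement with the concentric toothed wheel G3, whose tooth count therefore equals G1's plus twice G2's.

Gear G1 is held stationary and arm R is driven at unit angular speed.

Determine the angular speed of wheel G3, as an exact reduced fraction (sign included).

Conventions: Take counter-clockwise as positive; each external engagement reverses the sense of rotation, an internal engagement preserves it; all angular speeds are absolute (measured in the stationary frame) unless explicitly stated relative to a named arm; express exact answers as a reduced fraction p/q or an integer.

17/11

topology: planetary set — G1 36T / G2 15T / G3 66T, arm = carrier (Willis)
ring teeth: 36 + 2·15 = 66
36(ω_sun−ω_arm) = −66(ω_ring−ω_arm),  ω_sun = 0, ω_arm = 1
ω_ring = 1 − (36/66)(0−1) = 17/11
exact speed ratio = 17/11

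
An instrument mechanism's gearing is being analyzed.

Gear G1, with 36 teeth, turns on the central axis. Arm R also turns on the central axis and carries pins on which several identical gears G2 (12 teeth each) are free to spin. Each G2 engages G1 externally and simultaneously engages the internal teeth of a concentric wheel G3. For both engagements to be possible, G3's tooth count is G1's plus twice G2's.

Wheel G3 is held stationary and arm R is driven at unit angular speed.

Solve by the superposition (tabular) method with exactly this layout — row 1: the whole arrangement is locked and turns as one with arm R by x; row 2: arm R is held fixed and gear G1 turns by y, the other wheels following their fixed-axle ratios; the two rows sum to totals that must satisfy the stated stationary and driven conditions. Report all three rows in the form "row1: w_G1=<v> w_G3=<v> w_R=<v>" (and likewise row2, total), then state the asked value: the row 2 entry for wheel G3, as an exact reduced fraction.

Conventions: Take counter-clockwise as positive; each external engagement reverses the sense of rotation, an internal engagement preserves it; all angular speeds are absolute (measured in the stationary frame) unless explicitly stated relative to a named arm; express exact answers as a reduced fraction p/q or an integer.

class = planetary set [G3 = 36+2·12 = 60; Willis about the carrier]
row 1 — lock + rotate with arm: ω_sun = ω_ring = ω_arm = x
row 2 (arm held, sun turns y): ω_ring = −(36/60)·y, ω_arm = 0
boundary: total ω_ring = x − (36/60)·y = 0 and total ω_arm = x = 1  ⇒  y = 5/3, x = 1
row 2 ring = −(36/60)·5/3 = -1
totals (row 1 + row 2): sun 1 + 5/3 = 8/3, ring 1 + (-1) = 0, arm 1 + 0 = 1
asked cell (row2, ring) = -1

row1: w_G1=1 w_G3=1 w_R=1
row2: w_G1=5/3 w_G3=-1 w_R=0
total: w_G1=8/3 w_G3=0 w_R=1
asked value: -1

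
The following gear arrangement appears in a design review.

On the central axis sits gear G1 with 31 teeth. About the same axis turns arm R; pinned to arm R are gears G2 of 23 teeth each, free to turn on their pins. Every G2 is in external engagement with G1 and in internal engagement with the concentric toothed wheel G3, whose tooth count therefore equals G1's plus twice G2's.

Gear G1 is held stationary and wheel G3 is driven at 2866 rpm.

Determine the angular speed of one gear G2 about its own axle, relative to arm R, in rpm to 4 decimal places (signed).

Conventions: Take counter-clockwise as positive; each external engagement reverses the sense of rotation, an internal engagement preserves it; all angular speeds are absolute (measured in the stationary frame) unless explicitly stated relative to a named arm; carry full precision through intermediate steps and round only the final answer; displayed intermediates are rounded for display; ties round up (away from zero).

class = planetary set [G3 = 31+2·23 = 77; Willis about the carrier]
normalise by the input: solve with ω_ring = 1, then scale by 2866 rpm
ring teeth: 31 + 2·23 = 77
31(ω_sun−ω_arm) = −77(ω_ring−ω_arm),  ω_sun = 0, ω_ring = 1
31(0−ω_arm) = −77(1−ω_arm)  ⇒  108·ω_arm = 77  ⇒  ω_arm = 77/108
sun–planet mesh: 31·(0−77/108) = −23·(ω_p−ω_arm)  ⇒  ω_p−ω_arm = 2387/2484
scale: ω_p−ω_arm = 2387/2484 × 2866 rpm = +2754.0829 rpm

+2754.0829 rpm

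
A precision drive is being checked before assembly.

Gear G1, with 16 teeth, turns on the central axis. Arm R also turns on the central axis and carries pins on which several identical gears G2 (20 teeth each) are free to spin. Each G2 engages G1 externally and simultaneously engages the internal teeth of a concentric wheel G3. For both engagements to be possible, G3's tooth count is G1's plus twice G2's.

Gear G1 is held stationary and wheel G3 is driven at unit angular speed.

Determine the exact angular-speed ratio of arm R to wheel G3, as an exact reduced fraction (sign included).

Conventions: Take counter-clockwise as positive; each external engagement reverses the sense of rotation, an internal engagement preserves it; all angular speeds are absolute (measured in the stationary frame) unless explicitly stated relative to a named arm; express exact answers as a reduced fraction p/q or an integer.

7/9

class = planetary set [G3 = 16+2·20 = 56; Willis about the carrier]
ring teeth: 16 + 2·20 = 56
16(ω_sun−ω_arm) = −56(ω_ring−ω_arm),  ω_sun = 0, ω_ring = 1
16(0−ω_arm) = −56(1−ω_arm)  ⇒  72·ω_arm = 56  ⇒  ω_arm = 7/9
ω_out/ω_in = 7/9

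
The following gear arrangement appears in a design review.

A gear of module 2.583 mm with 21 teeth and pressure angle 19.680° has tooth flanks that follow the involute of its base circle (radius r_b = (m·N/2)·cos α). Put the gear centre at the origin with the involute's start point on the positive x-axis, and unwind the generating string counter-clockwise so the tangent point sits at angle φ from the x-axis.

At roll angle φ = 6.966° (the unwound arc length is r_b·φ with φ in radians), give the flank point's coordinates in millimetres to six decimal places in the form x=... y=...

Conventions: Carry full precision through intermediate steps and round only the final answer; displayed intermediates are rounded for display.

x=25.725327 y=0.015275

single-mesh involute tooth geometry (21T wheel at module 2.583)
pitch radius r_p = m·N/2 = 2.583·21/2 = 27.121500
base radius r_b = r_p·cos α = 27.121500·cos 19.680° = 25.537283
roll angle φ = 6.966° = 0.12157964 rad
x = r_b·(cos φ + φ·sin φ) = 25.725327
y = r_b·(sin φ − φ·cos φ) = 0.015275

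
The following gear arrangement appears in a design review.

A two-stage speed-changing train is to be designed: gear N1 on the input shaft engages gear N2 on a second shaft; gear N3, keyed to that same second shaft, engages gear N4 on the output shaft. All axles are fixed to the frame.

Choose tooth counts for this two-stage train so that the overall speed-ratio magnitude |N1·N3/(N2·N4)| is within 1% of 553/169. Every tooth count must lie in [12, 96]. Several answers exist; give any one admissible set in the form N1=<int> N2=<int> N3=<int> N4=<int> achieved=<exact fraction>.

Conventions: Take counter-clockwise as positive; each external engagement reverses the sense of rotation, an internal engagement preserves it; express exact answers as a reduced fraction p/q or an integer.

design class (target 553/169): fixed-axis compound train
target = 553/169 in lowest terms: an exact hit needs N1·N3 = k·553 and N2·N4 = k·169 for one integer k, every count in [12, 96]; additionally prefer no 1:1 stage (N1 ≠ N2, N3 ≠ N4)
k = 1: no 1:1-free in-range split of k·553 and k·169 into factor pairs; take k = 2
k = 2: N1·N3 = 1106 = 14·79, N2·N4 = 338 = 13·26
achieved = 14·79/(13·26) = 553/169; |achieved − target| = 0 ≤ 553/16900 ✓

N1=14 N2=13 N3=79 N4=26 achieved=553/169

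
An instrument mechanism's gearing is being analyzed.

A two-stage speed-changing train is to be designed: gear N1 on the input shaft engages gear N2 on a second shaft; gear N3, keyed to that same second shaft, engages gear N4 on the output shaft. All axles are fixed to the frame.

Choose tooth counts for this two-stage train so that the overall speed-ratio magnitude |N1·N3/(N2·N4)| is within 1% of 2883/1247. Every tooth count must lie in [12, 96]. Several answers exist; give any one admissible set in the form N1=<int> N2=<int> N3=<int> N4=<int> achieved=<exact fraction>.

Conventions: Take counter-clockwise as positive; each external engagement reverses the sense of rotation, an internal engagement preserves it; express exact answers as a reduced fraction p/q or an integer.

topology: fixed-axis compound train — 2 stages, target 2883/1247
target = 2883/1247 in lowest terms: an exact hit needs N1·N3 = k·2883 and N2·N4 = k·1247 for one integer k, every count in [12, 96]; additionally prefer no 1:1 stage (N1 ≠ N2, N3 ≠ N4)
k = 1: N1·N3 = 2883 = 31·93, N2·N4 = 1247 = 29·43
achieved = 31·93/(29·43) = 2883/1247; |achieved − target| = 0 ≤ 2883/124700 ✓

N1=31 N2=29 N3=93 N4=43 achieved=2883/1247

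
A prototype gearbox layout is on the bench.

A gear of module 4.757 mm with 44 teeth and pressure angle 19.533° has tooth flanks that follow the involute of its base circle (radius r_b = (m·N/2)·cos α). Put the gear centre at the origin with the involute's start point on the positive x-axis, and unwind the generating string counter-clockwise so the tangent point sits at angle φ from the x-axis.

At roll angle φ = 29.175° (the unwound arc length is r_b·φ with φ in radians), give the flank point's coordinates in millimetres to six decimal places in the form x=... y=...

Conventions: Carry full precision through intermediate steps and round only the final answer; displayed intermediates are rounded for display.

x=110.600827 y=4.229164

single-mesh involute tooth geometry (44T wheel at module 4.757)
pitch radius r_p = m·N/2 = 4.757·44/2 = 104.654000
base radius r_b = r_p·cos α = 104.654000·cos 19.533° = 98.631066
roll angle φ = 29.175° = 0.50919981 rad
x = r_b·(cos φ + φ·sin φ) = 110.600827
y = r_b·(sin φ − φ·cos φ) = 4.229164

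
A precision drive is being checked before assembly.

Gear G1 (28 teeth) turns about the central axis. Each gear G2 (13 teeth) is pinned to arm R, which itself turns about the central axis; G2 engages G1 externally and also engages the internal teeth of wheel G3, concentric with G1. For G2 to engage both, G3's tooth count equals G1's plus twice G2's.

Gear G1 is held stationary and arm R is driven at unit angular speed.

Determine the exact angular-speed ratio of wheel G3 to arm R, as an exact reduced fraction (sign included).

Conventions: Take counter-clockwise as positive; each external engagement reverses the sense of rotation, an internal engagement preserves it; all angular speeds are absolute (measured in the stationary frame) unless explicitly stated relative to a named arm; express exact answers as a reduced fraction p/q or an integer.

41/27

class = planetary set [G3 = 28+2·13 = 54; Willis about the carrier]
ring teeth: 28 + 2·13 = 54
28(ω_sun−ω_arm) = −54(ω_ring−ω_arm),  ω_sun = 0, ω_arm = 1
ω_ring = 1 − (28/54)(0−1) = 41/27
ω_out/ω_in = 41/27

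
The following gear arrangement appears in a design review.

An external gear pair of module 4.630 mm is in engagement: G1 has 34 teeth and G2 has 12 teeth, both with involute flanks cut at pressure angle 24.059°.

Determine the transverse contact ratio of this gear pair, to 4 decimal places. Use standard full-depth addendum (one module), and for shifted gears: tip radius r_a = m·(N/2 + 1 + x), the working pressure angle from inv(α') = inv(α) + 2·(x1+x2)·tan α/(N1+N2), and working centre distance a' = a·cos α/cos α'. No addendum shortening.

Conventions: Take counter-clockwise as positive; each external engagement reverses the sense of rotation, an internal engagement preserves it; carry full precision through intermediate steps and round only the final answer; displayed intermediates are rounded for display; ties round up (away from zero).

1.4267

single-mesh involute tooth geometry (34T engaging 12T at module 4.630)
base radii: r_b1 = 71.872158, r_b2 = 25.366644
tip radii: r_a1 = 83.340000, r_a2 = 32.410000
no profile shift: α' = α, a' = a
action lengths: √(r_a1²−r_b1²) = 42.189435, √(r_a2²−r_b2²) = 20.172790
base pitch p_b = π·m·cos α = 13.281944
CR = (42.189435 + 20.172790 − 106.490000·sin 24.05900°)/13.281944 = 1.426650
contact ratio ≈ 1.4267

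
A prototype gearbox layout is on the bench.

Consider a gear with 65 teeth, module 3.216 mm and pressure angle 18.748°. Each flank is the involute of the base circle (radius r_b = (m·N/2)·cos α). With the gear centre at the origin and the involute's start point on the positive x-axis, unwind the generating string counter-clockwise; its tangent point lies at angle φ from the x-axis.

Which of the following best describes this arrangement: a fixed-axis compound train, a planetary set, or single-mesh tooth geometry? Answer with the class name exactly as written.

single-mesh tooth geometry

topology: single-mesh involute geometry — m = 3.216, N = 65
classification: single-mesh tooth geometry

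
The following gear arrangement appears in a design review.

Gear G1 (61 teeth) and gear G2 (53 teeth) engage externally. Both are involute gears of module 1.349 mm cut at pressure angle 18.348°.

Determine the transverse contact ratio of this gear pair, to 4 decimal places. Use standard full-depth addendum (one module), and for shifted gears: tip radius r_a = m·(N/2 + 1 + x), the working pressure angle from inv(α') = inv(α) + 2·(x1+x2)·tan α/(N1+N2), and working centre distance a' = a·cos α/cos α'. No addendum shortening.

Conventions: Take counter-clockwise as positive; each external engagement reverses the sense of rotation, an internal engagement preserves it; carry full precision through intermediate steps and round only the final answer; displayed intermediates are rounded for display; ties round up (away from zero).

single-mesh involute tooth geometry (61T engaging 53T at module 1.349)
base radii: r_b1 = 39.052800, r_b2 = 33.931121
tip radii: r_a1 = 42.493500, r_a2 = 37.097500
no profile shift: α' = α, a' = a
action lengths: √(r_a1²−r_b1²) = 16.750414, √(r_a2²−r_b2²) = 14.996784
base pitch p_b = π·m·cos α = 4.022557
CR = (16.750414 + 14.996784 − 76.893000·sin 18.34800°)/4.022557 = 1.874983
contact ratio ≈ 1.8750

1.8750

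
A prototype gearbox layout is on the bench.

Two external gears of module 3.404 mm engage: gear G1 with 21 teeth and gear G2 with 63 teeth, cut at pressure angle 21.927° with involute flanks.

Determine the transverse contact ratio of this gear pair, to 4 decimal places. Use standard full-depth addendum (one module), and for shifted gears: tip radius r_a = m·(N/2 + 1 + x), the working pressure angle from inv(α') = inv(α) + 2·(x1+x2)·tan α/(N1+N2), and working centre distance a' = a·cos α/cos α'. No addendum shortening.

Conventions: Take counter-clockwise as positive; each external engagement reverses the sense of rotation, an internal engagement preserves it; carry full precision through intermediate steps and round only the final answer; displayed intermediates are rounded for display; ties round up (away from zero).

recognized (one external pair, fixed centres): single-mesh tooth geometry, m = 3.404, N1 = 21, N2 = 63
base radii: r_b1 = 33.156437, r_b2 = 99.469312
tip radii: r_a1 = 39.146000, r_a2 = 110.630000
no profile shift: α' = α, a' = a
action lengths: √(r_a1²−r_b1²) = 20.810093, √(r_a2²−r_b2²) = 48.423680
base pitch p_b = π·m·cos α = 9.920383
CR = (20.810093 + 48.423680 − 142.968000·sin 21.92700°)/9.920383 = 1.597312
contact ratio ≈ 1.5973

1.5973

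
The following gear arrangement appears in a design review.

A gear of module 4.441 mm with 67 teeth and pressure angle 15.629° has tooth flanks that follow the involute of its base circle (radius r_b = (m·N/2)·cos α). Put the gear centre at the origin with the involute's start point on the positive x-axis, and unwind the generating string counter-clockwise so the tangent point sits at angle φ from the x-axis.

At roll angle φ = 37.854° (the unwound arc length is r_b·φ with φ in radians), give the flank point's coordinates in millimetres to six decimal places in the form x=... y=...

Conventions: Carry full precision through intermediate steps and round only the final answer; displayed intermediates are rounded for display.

class = single-mesh tooth geometry [base-circle involute, m = 4.441, 67T]
pitch radius r_p = m·N/2 = 4.441·67/2 = 148.773500
base radius r_b = r_p·cos α = 148.773500·cos 15.629° = 143.272798
roll angle φ = 37.854° = 0.66067694 rad
x = r_b·(cos φ + φ·sin φ) = 171.211336
y = r_b·(sin φ − φ·cos φ) = 13.180548

x=171.211336 y=13.180548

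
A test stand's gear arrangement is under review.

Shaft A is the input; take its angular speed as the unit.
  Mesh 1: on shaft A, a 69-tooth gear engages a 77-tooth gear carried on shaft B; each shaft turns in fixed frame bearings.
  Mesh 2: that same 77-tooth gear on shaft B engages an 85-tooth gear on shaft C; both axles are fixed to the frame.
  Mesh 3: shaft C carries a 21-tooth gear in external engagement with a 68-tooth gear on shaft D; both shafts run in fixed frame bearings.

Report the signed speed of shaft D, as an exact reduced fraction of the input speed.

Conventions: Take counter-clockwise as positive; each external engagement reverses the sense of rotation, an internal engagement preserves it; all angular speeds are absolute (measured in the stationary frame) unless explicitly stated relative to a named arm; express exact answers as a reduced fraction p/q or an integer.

3-mesh fixed-axis compound train (all bearings frame-fixed)
mesh 1 [69T→77T]: |ω|/ω_in = 1×69/77 = 69/77, sense flips to −
mesh 2 [77T→85T]: |ω|/ω_in = (69/77)×77/85 = 69/85, sense flips to +
mesh 3 [21T→68T]: |ω|/ω_in = (69/85)×21/68 = 1449/5780, sense flips to −
signed output speed (× input speed) = -1449/5780

-1449/5780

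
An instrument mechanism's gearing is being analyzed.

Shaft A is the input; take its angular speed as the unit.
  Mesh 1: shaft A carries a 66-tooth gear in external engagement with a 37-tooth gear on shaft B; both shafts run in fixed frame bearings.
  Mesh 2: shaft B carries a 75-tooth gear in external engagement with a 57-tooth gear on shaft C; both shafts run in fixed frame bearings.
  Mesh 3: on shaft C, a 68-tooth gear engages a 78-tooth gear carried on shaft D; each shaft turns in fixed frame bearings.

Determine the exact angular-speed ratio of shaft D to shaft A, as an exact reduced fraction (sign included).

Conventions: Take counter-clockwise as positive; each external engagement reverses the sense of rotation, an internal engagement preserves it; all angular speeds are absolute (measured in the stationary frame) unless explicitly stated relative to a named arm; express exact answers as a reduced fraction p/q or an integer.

class = fixed-axis compound train [3 meshes; 3 ratios multiply, 3 sense flips]
mesh 1 [66T→37T]: running ratio 66/37, sense −
mesh 2 [75T→57T]: running ratio 1650/703, sense +
mesh 3 [68T→78T]: running ratio 18700/9139, sense −
ω_out/ω_in = -18700/9139

-18700/9139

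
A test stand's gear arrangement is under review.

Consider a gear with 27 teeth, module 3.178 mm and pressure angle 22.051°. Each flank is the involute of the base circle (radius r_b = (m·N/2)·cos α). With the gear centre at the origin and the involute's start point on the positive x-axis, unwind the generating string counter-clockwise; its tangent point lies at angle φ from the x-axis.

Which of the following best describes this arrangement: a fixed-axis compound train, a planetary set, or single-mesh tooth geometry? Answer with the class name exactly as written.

recognized (one wheel, involute flank): single-mesh tooth geometry, m = 3.178, N = 27
classification: single-mesh tooth geometry

single-mesh tooth geometry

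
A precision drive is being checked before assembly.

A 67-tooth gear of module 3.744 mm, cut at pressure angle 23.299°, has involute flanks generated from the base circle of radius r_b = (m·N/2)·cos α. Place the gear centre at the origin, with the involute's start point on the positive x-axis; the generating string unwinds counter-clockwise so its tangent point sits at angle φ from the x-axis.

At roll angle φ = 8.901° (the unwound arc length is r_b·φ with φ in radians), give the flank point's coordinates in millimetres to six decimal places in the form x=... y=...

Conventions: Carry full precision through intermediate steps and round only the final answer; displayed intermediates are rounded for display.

x=116.577790 y=0.143621

recognized (one wheel, involute flank): single-mesh tooth geometry, m = 3.744, N = 67
pitch radius r_p = m·N/2 = 3.744·67/2 = 125.424000
base radius r_b = r_p·cos α = 125.424000·cos 23.299° = 115.196085
roll angle φ = 8.901° = 0.15535176 rad
x = r_b·(cos φ + φ·sin φ) = 116.577790
y = r_b·(sin φ − φ·cos φ) = 0.143621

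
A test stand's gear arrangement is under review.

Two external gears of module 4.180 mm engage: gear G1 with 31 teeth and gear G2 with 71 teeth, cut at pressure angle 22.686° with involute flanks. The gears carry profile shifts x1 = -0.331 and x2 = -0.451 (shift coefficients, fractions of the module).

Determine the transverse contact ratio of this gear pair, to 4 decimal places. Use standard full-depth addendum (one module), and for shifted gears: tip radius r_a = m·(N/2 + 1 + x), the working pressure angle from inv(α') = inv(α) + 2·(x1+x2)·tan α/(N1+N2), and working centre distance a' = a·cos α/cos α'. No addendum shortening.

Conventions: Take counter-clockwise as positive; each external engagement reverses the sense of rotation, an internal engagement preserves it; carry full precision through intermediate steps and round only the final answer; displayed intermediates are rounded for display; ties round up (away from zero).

class = single-mesh tooth geometry [involute pair 31T × 71T, m = 4.180]
base radii: r_b1 = 59.777350, r_b2 = 136.909415
tip radii: r_a1 = 67.586420, r_a2 = 150.684820
inv(α') = inv(22.686°) + 2·(-0.331-0.451)·tan α/(31+71) = 0.01566692  ⇒  α' = 20.32406°
a' = a·cos α / cos α' = 213.1800·cos 22.686°/cos 20.32406° = 209.744811
action lengths: √(r_a1²−r_b1²) = 31.537161, √(r_a2²−r_b2²) = 62.942251
base pitch p_b = π·m·cos α = 12.115876
CR = (31.537161 + 62.942251 − 209.744811·sin 20.32406°)/12.115876 = 1.785167
contact ratio ≈ 1.7852

1.7852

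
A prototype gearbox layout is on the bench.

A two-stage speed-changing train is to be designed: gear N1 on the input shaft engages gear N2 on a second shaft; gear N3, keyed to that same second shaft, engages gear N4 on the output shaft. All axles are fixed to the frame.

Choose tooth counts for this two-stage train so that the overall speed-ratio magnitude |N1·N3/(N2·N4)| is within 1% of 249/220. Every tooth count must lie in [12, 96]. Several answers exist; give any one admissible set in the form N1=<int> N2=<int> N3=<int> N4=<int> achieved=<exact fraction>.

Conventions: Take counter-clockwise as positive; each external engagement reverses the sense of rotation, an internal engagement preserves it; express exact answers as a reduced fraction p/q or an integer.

N1=12 N2=16 N3=83 N4=55 achieved=249/220

design class (target 249/220): fixed-axis compound train
target = 249/220 in lowest terms: an exact hit needs N1·N3 = k·249 and N2·N4 = k·220 for one integer k, every count in [12, 96]; additionally prefer no 1:1 stage (N1 ≠ N2, N3 ≠ N4)
k = 1…3: no 1:1-free in-range split of k·249 and k·220 into factor pairs; take k = 4
k = 4: N1·N3 = 996 = 12·83, N2·N4 = 880 = 16·55
achieved = 12·83/(16·55) = 249/220; |achieved − target| = 0 ≤ 249/22000 ✓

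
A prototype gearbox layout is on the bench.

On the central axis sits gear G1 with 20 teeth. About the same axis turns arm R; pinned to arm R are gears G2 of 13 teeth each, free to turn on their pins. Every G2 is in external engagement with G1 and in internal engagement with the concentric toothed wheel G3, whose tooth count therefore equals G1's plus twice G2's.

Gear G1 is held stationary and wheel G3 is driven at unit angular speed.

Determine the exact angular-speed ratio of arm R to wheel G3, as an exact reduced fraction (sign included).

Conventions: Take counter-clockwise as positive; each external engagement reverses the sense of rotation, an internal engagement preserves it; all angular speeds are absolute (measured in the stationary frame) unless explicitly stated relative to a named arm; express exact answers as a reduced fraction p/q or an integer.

recognized (axles ride arm R): planetary set, 20/13/46 teeth
ring teeth: 20 + 2·13 = 46
20(ω_sun−ω_arm) = −46(ω_ring−ω_arm),  ω_sun = 0, ω_ring = 1
20(0−ω_arm) = −46(1−ω_arm)  ⇒  66·ω_arm = 46  ⇒  ω_arm = 23/33
ω_out/ω_in = 23/33

23/33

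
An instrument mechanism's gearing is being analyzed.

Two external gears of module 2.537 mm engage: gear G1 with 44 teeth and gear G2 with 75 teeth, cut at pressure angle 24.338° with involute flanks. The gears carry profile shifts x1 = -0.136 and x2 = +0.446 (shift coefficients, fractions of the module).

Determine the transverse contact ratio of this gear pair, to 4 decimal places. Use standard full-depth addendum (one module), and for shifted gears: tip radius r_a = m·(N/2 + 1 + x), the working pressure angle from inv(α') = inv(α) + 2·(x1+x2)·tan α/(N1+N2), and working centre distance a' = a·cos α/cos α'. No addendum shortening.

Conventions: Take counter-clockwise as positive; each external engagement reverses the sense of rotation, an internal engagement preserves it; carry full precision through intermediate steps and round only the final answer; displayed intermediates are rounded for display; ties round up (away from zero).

1.5495

topology: single-mesh involute geometry — m = 2.537, 44T/75T pair
base radii: r_b1 = 50.853818, r_b2 = 86.682645
tip radii: r_a1 = 58.005968, r_a2 = 98.806002
inv(α') = inv(24.338°) + 2·(-0.136+0.446)·tan α/(44+75) = 0.02989436  ⇒  α' = 24.97864°
a' = a·cos α / cos α' = 150.9515·cos 24.338°/cos 24.97864° = 151.728329
action lengths: √(r_a1²−r_b1²) = 27.903073, √(r_a2²−r_b2²) = 47.420936
base pitch p_b = π·m·cos α = 7.261908
CR = (27.903073 + 47.420936 − 151.728329·sin 24.97864°)/7.261908 = 1.549471
contact ratio ≈ 1.5495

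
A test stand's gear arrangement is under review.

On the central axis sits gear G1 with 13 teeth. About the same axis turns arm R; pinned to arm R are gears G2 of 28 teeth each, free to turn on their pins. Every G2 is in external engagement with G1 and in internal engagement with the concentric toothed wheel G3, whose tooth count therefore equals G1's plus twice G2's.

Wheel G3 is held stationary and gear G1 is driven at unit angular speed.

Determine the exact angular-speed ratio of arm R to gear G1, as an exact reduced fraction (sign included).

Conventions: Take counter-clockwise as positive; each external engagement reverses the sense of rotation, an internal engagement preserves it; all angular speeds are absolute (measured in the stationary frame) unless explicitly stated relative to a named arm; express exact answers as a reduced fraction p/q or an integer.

planetary set (13T centre, 28T on arm, 69T internal) — Willis relation
ring teeth: 13 + 2·28 = 69
13(ω_sun−ω_arm) = −69(ω_ring−ω_arm),  ω_ring = 0, ω_sun = 1
13(1−ω_arm) = −69(0−ω_arm)  ⇒  82·ω_arm = 13  ⇒  ω_arm = 13/82
ω_out/ω_in = 13/82

13/82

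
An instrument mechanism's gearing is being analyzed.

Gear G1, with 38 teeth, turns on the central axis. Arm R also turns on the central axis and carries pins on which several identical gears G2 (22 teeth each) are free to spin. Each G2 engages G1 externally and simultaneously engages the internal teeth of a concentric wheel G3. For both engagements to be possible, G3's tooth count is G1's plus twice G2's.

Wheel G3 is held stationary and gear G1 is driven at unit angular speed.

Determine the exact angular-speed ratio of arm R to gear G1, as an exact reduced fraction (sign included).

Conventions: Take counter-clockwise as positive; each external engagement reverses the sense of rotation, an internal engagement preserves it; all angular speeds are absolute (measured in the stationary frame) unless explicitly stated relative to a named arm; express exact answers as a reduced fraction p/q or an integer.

19/60

planetary set (38T centre, 22T on arm, 82T internal) — Willis relation
ring teeth: 38 + 2·22 = 82
38(ω_sun−ω_arm) = −82(ω_ring−ω_arm),  ω_ring = 0, ω_sun = 1
38(1−ω_arm) = −82(0−ω_arm)  ⇒  120·ω_arm = 38  ⇒  ω_arm = 19/60
ω_out/ω_in = 19/60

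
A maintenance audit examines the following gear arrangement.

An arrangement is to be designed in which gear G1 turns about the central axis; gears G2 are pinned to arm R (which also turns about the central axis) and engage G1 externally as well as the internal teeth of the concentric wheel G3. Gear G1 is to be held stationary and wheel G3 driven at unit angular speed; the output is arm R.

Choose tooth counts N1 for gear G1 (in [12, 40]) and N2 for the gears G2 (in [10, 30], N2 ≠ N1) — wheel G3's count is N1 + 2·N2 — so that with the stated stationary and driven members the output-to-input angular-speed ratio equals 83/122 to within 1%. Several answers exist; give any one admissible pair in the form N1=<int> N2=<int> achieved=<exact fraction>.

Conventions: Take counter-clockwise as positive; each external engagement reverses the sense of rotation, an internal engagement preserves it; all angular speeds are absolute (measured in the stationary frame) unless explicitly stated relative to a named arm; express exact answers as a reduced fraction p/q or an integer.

design class (target 83/122): planetary set
Willis with ω_sun = 0: ω_arm/ω_ring = N3/(N1+N3); set equal to 83/122  ⇒  N3/N1 = (83/122)/(1 − 83/122) = 83/39
N3 = N1 + 2·N2  ⇒  N2/N1 = (N3/N1 − 1)/2 = (83/39 − 1)/2 = 22/39
smallest multiple with N1 ≥ 12 and N2 ≥ 10: k = 1  ⇒  N1 = 1·39 = 39, N2 = 1·22 = 22 (N1 ≤ 40, N2 ≤ 30, N2 ≠ N1 ✓), N3 = 39 + 2·22 = 83
check: N3/(N1+N3) with N1 = 39, N3 = 83 gives 83/122; |achieved − target| = 0 ≤ 83/12200 ✓

N1=39 N2=22 achieved=83/122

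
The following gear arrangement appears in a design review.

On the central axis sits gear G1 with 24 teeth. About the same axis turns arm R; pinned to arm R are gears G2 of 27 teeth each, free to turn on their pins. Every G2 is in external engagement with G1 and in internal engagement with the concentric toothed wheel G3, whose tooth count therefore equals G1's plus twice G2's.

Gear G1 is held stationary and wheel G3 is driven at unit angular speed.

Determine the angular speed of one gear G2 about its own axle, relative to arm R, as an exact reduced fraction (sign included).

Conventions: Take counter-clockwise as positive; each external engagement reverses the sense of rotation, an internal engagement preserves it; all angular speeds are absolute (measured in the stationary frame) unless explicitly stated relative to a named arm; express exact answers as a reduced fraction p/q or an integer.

104/153

planetary set (24T centre, 27T on arm, 78T internal) — Willis relation
ring teeth: 24 + 2·27 = 78
24(ω_sun−ω_arm) = −78(ω_ring−ω_arm),  ω_sun = 0, ω_ring = 1
24(0−ω_arm) = −78(1−ω_arm)  ⇒  102·ω_arm = 78  ⇒  ω_arm = 13/17
sun–planet mesh: 24·(0−13/17) = −27·(ω_p−ω_arm)  ⇒  ω_p−ω_arm = 104/153
exact speed ratio = 104/153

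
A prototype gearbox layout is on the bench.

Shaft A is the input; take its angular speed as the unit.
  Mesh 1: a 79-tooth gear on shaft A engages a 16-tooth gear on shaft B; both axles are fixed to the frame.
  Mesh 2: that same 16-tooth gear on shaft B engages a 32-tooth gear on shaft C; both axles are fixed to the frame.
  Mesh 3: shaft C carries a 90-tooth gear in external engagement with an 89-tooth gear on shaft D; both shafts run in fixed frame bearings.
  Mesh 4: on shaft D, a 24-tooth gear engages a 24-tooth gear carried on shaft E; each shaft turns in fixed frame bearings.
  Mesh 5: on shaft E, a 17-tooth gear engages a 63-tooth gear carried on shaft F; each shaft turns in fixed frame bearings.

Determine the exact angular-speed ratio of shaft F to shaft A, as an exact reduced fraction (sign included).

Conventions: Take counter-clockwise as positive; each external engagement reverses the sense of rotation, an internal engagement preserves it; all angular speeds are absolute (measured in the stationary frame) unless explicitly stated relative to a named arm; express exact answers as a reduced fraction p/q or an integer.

class = fixed-axis compound train [5 meshes; 5 ratios multiply, 5 sense flips]
mesh 1 [79T→16T]: running ratio 79/16, sense −
mesh 2 [16T→32T]: running ratio 79/32, sense +
mesh 3 [90T→89T]: running ratio 3555/1424, sense −
mesh 4 [24T→24T]: running ratio 3555/1424, sense +
mesh 5 [17T→63T]: running ratio 6715/9968, sense −
ω_out/ω_in = -6715/9968

-6715/9968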